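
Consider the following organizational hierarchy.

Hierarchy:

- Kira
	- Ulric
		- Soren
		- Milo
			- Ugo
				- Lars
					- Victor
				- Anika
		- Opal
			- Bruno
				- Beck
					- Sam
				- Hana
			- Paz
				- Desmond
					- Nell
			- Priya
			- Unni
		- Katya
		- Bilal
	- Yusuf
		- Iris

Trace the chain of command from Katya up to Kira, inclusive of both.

Katya -> Ulric -> Kira

Katya reports to Ulric. Ulric reports to Kira. Kira is at the top.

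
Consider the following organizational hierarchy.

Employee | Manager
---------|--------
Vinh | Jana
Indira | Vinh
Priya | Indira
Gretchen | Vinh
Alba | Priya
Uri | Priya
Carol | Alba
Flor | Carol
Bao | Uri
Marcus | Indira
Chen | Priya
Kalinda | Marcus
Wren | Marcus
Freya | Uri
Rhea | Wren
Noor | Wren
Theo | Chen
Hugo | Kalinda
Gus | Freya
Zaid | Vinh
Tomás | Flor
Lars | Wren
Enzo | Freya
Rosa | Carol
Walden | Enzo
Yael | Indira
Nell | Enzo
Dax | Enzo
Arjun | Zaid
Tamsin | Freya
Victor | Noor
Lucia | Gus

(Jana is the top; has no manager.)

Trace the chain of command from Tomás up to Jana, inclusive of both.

Tomás -> Flor -> Carol -> Alba -> Priya -> Indira -> Vinh -> Jana

Tomás reports to Flor. Flor reports to Carol. Carol reports to Alba. Alba reports to Priya. Priya reports to Indira. Indira reports to Vinh. Vinh reports to Jana. Jana is at the top.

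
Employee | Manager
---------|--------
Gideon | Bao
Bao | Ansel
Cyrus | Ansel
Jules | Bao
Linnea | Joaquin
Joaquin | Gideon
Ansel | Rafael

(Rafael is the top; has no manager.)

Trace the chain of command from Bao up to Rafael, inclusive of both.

Bao -> Ansel -> Rafael

Bao reports to Ansel. Ansel reports to Rafael. Rafael is at the top.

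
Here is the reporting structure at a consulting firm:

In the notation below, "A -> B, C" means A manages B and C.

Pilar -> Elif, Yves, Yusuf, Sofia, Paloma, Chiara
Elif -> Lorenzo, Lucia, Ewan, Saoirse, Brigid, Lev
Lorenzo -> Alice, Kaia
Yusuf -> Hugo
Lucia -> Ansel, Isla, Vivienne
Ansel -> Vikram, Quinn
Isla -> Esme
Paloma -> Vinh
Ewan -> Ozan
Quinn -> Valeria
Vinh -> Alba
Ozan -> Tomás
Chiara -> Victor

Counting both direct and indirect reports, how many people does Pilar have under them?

27

Pilar directly manages Elif, Yves, Yusuf, Sofia, Paloma, Chiara. Under Elif: Lev, Brigid, Saoirse, Ewan, Ozan, Tomás, Lucia, Vivienne, Isla, Esme, Ansel, Quinn, Valeria, Vikram, Lorenzo, Kaia, Alice (17). Yves has no reports. Under Yusuf: Hugo (1). Sofia has no reports. Under Paloma: Vinh, Alba (2). Under Chiara: Victor (1). So Pilar's organization is 6 direct reports plus everyone under them: 18 + 1 + 2 + 1 + 3 + 2 = 27.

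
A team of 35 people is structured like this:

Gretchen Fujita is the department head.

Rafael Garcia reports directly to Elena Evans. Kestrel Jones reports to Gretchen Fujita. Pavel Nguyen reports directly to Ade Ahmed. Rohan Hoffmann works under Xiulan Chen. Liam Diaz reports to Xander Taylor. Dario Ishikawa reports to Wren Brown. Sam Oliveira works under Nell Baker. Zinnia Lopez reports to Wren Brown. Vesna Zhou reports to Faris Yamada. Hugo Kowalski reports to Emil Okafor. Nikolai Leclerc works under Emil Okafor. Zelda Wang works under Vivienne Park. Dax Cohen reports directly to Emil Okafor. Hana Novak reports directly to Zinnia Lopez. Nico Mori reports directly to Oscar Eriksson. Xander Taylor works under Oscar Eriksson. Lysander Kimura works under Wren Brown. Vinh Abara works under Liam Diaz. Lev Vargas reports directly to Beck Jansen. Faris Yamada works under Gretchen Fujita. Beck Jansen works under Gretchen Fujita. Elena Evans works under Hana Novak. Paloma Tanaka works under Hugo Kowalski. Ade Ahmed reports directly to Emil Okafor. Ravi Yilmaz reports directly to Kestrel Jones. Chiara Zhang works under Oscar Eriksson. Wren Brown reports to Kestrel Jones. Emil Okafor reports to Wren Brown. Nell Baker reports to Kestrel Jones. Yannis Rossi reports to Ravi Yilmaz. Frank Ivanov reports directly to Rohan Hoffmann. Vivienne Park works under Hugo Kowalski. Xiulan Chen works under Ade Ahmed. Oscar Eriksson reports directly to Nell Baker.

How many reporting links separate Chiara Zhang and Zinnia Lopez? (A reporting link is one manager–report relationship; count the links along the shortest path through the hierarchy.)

Chiara Zhang is 3 levels below Kestrel Jones, and Zinnia Lopez is 2 levels below Kestrel Jones (their lowest common manager). The shortest path runs up from Chiara Zhang to Kestrel Jones and back down to Zinnia Lopez: 3 + 2 = 5 links.

5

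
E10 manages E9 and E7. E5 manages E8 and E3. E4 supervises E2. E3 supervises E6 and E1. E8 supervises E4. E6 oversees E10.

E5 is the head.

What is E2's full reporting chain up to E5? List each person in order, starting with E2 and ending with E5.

E2 reports to E4. E4 reports to E8. E8 reports to E5. E5 is at the top.

E2 -> E4 -> E8 -> E5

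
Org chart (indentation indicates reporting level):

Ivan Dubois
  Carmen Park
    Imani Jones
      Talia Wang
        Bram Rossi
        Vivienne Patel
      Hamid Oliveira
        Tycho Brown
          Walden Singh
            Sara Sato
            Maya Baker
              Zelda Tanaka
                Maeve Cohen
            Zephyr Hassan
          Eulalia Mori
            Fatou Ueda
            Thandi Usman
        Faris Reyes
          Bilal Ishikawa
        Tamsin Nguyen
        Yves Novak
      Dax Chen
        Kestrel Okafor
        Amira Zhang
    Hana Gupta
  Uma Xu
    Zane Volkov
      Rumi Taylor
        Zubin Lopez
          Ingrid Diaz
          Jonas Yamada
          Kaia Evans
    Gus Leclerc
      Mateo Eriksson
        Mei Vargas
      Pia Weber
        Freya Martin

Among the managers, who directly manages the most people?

Direct-report counts: Ivan Dubois has 2; Uma Xu has 2; Gus Leclerc has 2; Pia Weber has 1; Mateo Eriksson has 1; Zane Volkov has 1; Rumi Taylor has 1; Zubin Lopez has 3; Carmen Park has 2; Imani Jones has 3; Dax Chen has 2; Hamid Oliveira has 4; Faris Reyes has 1; Tycho Brown has 2; Eulalia Mori has 2; Walden Singh has 3; Maya Baker has 1; Zelda Tanaka has 1; Talia Wang has 2. The largest is 4, held by Hamid Oliveira.

Hamid Oliveira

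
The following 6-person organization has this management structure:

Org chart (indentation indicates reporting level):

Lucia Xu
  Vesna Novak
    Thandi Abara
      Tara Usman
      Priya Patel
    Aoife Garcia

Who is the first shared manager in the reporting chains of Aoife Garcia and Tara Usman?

Vesna Novak

Aoife Garcia's chain of managers is Vesna Novak, Lucia Xu. Tara Usman's chain of managers is Thandi Abara, Vesna Novak, Lucia Xu. The first manager that appears in both chains is Vesna Novak.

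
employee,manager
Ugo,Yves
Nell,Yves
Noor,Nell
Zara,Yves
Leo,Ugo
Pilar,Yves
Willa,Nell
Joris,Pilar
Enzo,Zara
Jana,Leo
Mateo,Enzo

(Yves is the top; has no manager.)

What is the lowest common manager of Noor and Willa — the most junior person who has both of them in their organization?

Noor's chain of managers is Nell, Yves. Willa's chain of managers is Nell, Yves. The first manager that appears in both chains is Nell.

Nell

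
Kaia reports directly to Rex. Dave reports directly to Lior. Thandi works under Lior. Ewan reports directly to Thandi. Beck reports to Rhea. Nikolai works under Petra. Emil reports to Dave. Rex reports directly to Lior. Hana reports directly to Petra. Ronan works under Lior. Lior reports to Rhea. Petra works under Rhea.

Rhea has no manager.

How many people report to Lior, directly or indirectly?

Lior directly manages Rex, Thandi, Dave, Ronan. Under Rex: Kaia (1). Under Thandi: Ewan (1). Under Dave: Emil (1). Ronan has no reports. So Lior's organization is 4 direct reports plus everyone under them: 2 + 2 + 2 + 1 = 7.

7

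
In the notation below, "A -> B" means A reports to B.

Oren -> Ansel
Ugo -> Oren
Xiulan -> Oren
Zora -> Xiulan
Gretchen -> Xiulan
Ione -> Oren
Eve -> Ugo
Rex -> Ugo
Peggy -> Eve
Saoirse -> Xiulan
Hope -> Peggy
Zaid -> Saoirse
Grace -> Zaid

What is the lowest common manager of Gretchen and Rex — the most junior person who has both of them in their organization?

Gretchen's chain of managers is Xiulan, Oren, Ansel. Rex's chain of managers is Ugo, Oren, Ansel. The first manager that appears in both chains is Oren.

Oren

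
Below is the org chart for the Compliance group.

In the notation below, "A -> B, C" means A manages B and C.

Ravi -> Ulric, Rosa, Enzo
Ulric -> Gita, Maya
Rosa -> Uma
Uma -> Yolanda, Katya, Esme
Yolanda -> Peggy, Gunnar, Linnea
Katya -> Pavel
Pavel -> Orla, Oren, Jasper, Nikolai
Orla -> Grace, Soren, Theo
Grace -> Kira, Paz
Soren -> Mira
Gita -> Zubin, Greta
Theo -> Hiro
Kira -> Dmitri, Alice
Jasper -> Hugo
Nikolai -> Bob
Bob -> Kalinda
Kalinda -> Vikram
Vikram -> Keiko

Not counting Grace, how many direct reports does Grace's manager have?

2

Grace reports to Orla. Orla's other direct reports are Soren, Theo — 2 peers.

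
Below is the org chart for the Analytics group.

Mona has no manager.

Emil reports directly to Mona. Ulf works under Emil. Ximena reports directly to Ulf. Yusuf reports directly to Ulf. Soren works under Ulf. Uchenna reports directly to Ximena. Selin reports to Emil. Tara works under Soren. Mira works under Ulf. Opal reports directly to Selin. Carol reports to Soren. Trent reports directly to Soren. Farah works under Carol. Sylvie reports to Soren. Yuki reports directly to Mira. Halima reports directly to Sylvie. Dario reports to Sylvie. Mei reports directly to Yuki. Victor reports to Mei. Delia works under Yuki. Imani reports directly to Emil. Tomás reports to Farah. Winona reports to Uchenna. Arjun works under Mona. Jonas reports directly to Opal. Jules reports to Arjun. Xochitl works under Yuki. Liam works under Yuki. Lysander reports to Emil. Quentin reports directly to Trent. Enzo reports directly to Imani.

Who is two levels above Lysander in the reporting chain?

Mona

Lysander reports to Emil, and Emil reports to Mona. So Lysander's skip-level manager is Mona.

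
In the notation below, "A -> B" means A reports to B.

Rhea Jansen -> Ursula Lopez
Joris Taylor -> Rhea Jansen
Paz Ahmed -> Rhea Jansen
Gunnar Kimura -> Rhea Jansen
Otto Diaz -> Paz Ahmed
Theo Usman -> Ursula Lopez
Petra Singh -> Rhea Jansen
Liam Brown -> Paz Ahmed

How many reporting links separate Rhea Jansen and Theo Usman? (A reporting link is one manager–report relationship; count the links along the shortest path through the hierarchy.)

Rhea Jansen is 1 level below Ursula Lopez, and Theo Usman is 1 level below Ursula Lopez (their lowest common manager). The shortest path runs up from Rhea Jansen to Ursula Lopez and back down to Theo Usman: 1 + 1 = 2 links.

2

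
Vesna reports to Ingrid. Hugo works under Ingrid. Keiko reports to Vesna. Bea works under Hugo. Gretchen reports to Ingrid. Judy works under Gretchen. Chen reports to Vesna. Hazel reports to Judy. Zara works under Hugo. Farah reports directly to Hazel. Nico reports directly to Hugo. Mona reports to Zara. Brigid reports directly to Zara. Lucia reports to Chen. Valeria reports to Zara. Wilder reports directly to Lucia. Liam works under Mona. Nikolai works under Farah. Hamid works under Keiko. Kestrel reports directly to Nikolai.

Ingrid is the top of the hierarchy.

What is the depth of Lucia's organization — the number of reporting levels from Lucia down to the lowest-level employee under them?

1

The longest chain under Lucia runs Lucia → Wilder, which is 1 level below Lucia.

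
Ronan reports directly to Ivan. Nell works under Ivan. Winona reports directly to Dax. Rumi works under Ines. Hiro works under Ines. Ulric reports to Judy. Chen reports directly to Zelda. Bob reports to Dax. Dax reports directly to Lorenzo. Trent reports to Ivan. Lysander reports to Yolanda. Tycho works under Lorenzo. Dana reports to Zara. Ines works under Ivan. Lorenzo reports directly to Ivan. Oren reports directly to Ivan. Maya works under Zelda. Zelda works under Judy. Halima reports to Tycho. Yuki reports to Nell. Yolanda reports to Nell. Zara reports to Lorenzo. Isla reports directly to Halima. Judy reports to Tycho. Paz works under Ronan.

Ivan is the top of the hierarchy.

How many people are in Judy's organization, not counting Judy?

4

Judy directly manages Zelda, Ulric. Under Zelda: Chen, Maya (2). Ulric has no reports. So Judy's organization is 2 direct reports plus everyone under them: 3 + 1 = 4.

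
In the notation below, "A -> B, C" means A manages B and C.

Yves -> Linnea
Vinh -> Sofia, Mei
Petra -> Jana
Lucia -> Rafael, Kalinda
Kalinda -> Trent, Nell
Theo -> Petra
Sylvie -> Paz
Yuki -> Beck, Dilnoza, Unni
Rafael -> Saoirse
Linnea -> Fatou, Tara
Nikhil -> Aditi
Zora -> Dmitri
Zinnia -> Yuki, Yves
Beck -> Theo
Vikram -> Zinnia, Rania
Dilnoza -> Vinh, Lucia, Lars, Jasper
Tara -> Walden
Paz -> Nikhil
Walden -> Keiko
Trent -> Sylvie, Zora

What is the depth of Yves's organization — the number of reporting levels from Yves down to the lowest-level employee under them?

4

The longest chain under Yves runs Yves → Linnea → Tara → Walden → Keiko, which is 4 levels below Yves.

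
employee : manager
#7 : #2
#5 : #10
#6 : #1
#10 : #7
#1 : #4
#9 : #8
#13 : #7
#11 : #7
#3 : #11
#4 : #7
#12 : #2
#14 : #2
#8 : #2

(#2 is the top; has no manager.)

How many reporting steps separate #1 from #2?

3

Chain from #1 up to #2: #1 → #4 → #7 → #2. That is 3 steps up, so #1 is 3 levels below #2.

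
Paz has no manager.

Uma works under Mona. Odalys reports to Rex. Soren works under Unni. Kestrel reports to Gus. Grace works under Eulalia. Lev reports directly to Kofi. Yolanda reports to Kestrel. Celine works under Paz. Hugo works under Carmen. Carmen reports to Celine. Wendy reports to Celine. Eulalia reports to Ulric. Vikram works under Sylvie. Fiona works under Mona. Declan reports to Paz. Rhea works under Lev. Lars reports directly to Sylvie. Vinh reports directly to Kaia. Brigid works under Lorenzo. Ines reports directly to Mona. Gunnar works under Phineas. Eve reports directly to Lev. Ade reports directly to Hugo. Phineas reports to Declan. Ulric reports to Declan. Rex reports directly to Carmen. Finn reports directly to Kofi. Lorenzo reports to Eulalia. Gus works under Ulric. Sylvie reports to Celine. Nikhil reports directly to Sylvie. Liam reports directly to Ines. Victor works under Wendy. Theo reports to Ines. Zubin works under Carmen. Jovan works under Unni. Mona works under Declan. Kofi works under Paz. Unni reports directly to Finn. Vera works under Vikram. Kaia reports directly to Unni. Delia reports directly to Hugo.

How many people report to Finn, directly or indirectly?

5

Finn directly manages Unni. Under Unni: Jovan, Kaia, Vinh, Soren (4). That's 5 in total.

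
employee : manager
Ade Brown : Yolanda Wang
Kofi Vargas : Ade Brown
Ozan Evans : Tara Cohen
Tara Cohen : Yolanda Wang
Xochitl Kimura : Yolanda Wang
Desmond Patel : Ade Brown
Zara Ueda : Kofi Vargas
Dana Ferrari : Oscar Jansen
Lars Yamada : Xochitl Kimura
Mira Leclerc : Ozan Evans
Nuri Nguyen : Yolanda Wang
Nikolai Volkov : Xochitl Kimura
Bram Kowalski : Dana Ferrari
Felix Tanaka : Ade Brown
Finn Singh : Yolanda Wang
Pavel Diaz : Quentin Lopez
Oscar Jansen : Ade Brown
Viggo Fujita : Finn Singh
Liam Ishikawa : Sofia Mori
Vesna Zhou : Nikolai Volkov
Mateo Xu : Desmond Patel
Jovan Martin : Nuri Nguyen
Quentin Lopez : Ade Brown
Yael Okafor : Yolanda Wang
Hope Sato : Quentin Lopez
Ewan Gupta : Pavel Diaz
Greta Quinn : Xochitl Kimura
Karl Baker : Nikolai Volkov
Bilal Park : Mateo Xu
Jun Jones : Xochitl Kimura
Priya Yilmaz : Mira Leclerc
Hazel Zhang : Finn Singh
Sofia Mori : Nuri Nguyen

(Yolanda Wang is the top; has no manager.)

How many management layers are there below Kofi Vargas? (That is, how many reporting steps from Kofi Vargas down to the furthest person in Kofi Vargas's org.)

1

The longest chain under Kofi Vargas runs Kofi Vargas → Zara Ueda, which is 1 level below Kofi Vargas.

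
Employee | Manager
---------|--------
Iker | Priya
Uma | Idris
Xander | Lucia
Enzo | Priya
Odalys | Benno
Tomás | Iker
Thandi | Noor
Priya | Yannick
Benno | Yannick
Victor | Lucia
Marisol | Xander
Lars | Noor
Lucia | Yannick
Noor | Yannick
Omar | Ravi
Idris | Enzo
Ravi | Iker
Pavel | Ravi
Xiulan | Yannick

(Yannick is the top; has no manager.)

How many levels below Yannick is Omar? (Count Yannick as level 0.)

Chain from Omar up to Yannick: Omar → Ravi → Iker → Priya → Yannick. That is 4 steps up, so Omar is 4 levels below Yannick.

4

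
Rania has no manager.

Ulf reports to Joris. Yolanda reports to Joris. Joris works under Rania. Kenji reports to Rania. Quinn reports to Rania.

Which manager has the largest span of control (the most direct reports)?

Rania

Direct-report counts: Rania has 3; Joris has 2. The largest is 3, held by Rania.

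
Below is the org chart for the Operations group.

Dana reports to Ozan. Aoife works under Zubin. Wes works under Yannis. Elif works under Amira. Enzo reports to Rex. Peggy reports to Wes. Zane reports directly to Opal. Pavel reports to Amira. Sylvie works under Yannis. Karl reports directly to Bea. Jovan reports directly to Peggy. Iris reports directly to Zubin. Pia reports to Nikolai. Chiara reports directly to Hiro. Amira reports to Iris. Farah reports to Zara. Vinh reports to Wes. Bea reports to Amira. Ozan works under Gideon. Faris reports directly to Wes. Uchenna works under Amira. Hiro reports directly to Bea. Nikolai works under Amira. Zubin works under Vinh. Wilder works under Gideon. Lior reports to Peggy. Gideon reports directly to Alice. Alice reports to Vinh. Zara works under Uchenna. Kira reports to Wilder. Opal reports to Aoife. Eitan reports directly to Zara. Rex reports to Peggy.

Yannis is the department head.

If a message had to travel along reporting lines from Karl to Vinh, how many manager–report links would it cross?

5

Karl is in Vinh's organization: the chain from Karl up to Vinh is Karl → Bea → Amira → Iris → Zubin → Vinh, which is 5 links.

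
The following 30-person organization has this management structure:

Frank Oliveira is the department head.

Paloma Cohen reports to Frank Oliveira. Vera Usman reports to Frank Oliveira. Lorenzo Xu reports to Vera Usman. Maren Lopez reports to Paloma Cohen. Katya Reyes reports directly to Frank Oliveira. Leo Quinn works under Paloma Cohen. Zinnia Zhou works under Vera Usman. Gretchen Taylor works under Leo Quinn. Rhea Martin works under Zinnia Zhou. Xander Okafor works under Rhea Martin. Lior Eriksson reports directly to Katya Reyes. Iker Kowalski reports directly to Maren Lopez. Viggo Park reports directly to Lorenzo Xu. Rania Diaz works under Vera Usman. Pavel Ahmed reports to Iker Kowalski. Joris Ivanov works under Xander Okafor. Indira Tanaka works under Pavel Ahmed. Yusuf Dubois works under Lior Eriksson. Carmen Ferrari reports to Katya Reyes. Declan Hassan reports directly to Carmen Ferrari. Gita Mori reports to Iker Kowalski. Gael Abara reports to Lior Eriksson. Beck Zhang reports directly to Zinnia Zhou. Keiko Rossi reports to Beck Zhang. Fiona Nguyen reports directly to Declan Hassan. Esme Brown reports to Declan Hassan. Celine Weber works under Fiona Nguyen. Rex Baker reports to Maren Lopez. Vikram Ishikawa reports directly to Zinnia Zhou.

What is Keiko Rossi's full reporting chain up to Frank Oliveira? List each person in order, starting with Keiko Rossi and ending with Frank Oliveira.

Keiko Rossi -> Beck Zhang -> Zinnia Zhou -> Vera Usman -> Frank Oliveira

Keiko Rossi reports to Beck Zhang. Beck Zhang reports to Zinnia Zhou. Zinnia Zhou reports to Vera Usman. Vera Usman reports to Frank Oliveira. Frank Oliveira is at the top.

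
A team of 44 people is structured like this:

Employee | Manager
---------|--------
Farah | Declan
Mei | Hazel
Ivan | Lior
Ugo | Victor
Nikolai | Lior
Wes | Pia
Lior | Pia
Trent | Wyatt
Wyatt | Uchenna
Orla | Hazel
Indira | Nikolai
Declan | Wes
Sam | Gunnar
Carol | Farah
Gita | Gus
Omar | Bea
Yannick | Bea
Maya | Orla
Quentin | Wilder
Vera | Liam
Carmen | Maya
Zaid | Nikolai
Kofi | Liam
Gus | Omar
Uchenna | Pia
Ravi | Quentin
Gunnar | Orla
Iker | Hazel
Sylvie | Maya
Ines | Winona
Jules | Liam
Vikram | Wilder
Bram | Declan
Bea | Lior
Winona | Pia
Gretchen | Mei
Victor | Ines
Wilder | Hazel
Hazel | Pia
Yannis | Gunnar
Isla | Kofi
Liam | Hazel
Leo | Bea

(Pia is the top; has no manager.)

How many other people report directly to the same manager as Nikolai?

Nikolai reports to Lior. Lior's other direct reports are Ivan, Bea — 2 peers.

2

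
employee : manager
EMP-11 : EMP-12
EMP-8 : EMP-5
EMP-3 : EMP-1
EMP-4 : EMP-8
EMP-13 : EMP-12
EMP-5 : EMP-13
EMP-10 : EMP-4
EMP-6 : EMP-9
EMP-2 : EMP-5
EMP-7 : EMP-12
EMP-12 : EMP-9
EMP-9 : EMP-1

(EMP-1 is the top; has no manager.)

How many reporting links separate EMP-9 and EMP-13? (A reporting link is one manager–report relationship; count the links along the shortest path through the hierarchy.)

EMP-13 is in EMP-9's organization: the chain from EMP-13 up to EMP-9 is EMP-13 → EMP-12 → EMP-9, which is 2 links.

2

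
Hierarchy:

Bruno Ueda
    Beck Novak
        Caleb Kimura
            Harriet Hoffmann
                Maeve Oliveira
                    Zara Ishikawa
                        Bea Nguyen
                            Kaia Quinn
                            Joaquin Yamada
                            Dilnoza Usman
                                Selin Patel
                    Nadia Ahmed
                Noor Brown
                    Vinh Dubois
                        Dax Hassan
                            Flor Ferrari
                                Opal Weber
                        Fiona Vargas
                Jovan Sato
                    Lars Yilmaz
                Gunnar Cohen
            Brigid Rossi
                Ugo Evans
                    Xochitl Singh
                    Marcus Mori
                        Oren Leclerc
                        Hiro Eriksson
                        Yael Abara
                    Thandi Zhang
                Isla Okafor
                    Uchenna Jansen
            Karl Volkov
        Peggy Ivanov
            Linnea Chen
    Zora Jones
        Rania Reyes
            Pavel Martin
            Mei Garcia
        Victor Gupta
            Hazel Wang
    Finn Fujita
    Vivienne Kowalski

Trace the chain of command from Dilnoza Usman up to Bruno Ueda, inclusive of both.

Dilnoza Usman reports to Bea Nguyen. Bea Nguyen reports to Zara Ishikawa. Zara Ishikawa reports to Maeve Oliveira. Maeve Oliveira reports to Harriet Hoffmann. Harriet Hoffmann reports to Caleb Kimura. Caleb Kimura reports to Beck Novak. Beck Novak reports to Bruno Ueda. Bruno Ueda is at the top.

Dilnoza Usman -> Bea Nguyen -> Zara Ishikawa -> Maeve Oliveira -> Harriet Hoffmann -> Caleb Kimura -> Beck Novak -> Bruno Ueda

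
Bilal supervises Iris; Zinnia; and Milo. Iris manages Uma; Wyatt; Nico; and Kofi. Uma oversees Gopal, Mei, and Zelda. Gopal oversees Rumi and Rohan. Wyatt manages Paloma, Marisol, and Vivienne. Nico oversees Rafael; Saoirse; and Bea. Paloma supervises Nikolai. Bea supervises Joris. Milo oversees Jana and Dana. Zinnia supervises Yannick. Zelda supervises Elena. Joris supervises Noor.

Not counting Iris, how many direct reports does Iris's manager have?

2

Iris reports to Bilal. Bilal's other direct reports are Milo, Zinnia — 2 peers.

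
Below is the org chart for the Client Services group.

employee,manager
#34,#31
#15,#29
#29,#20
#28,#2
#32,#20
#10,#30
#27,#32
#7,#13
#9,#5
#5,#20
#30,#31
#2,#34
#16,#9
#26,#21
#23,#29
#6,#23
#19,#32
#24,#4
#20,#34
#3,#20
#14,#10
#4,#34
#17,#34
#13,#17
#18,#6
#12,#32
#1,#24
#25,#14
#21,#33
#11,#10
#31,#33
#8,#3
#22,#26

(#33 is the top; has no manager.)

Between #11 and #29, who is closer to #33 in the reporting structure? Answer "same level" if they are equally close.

same level

Both #11 and #29 are 4 levels below #33.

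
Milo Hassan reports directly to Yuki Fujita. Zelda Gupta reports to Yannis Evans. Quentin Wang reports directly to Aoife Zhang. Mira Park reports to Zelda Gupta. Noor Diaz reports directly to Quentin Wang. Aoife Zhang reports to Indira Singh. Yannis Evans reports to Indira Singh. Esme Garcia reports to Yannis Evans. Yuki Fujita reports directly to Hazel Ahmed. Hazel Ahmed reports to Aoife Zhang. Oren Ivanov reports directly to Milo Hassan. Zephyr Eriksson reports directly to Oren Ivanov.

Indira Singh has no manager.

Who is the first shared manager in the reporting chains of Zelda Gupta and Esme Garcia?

Zelda Gupta's chain of managers is Yannis Evans, Indira Singh. Esme Garcia's chain of managers is Yannis Evans, Indira Singh. The first manager that appears in both chains is Yannis Evans.

Yannis Evans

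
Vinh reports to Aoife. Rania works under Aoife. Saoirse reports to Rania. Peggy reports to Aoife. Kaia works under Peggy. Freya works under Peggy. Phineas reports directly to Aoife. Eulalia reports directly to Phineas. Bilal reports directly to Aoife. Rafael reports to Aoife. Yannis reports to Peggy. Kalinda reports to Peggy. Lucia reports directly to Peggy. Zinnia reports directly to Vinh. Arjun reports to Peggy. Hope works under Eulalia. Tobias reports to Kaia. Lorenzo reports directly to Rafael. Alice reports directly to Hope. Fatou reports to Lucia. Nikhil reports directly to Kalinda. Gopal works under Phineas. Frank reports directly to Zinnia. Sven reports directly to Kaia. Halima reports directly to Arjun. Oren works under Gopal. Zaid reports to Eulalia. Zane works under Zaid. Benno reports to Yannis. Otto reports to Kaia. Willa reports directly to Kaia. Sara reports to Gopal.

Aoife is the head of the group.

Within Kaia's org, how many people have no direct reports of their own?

4

The people in Kaia's organization with no one reporting to them are Willa, Otto, Sven, Tobias. That is 4.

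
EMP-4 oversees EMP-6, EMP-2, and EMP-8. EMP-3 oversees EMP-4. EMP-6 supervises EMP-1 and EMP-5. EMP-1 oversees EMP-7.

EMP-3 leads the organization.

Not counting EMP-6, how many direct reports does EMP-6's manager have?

EMP-6 reports to EMP-4. EMP-4's other direct reports are EMP-2, EMP-8 — 2 peers.

2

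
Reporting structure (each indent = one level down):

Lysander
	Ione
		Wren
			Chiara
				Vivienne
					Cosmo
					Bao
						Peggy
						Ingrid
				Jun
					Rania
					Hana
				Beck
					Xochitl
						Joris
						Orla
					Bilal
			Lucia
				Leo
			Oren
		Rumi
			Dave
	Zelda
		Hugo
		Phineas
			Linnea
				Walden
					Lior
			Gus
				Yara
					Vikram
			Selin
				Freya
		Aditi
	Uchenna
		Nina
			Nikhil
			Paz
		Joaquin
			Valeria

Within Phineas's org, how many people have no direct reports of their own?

3

The people in Phineas's organization with no one reporting to them are Freya, Vikram, Lior. That is 3.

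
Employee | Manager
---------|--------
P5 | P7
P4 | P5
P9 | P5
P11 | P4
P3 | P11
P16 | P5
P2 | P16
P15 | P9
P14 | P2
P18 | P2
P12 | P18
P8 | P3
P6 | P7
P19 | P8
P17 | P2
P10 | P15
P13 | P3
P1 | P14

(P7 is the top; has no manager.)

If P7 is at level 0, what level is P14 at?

4

Chain from P14 up to P7: P14 → P2 → P16 → P5 → P7. That is 4 steps up, so P14 is 4 levels below P7.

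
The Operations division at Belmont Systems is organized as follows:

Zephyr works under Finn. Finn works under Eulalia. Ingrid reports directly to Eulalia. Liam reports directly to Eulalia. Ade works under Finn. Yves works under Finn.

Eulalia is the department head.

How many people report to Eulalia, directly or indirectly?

Eulalia directly manages Finn, Ingrid, Liam. Under Finn: Ade, Yves, Zephyr (3). Ingrid has no reports. Liam has no reports. So Eulalia's organization is 3 direct reports plus everyone under them: 4 + 1 + 1 = 6.

6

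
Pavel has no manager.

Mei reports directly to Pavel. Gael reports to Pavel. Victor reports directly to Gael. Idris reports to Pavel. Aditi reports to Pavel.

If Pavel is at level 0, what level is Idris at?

Chain from Idris up to Pavel: Idris → Pavel. That is 1 step up, so Idris is 1 level below Pavel.

1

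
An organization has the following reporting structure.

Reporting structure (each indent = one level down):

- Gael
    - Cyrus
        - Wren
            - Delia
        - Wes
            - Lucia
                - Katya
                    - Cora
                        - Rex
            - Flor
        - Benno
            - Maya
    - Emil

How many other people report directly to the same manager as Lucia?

1

Lucia reports to Wes. Wes's other direct reports are Flor — 1 peer.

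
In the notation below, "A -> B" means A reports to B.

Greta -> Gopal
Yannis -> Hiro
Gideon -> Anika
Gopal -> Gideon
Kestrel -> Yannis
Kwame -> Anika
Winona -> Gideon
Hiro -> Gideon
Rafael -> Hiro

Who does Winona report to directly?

Winona reports directly to Gideon.

Gideon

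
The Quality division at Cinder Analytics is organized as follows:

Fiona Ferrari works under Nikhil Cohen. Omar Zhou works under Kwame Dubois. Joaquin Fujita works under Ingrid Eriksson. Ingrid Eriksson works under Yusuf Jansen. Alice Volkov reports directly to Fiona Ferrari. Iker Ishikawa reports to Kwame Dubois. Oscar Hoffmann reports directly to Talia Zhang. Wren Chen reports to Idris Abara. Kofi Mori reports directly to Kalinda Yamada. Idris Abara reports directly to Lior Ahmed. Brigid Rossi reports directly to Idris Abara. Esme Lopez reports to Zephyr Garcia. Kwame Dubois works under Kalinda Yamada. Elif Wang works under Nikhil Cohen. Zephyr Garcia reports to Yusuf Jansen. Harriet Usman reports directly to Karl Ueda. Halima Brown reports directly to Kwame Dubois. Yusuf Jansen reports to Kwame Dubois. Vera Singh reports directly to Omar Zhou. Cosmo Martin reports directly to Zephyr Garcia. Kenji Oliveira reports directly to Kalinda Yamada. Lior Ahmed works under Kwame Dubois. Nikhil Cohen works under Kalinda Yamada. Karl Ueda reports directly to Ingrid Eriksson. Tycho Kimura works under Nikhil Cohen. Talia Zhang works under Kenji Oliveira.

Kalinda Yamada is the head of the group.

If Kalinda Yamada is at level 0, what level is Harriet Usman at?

5

Chain from Harriet Usman up to Kalinda Yamada: Harriet Usman → Karl Ueda → Ingrid Eriksson → Yusuf Jansen → Kwame Dubois → Kalinda Yamada. That is 5 steps up, so Harriet Usman is 5 levels below Kalinda Yamada.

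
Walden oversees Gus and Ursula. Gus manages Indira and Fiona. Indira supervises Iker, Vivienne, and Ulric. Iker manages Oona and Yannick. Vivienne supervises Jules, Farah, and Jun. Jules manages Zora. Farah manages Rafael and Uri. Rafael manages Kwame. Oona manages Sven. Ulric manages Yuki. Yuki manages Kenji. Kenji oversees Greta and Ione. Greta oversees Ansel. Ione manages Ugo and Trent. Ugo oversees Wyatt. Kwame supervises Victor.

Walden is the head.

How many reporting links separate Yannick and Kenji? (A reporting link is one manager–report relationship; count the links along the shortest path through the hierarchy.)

Yannick is 2 levels below Indira, and Kenji is 3 levels below Indira (their lowest common manager). The shortest path runs up from Yannick to Indira and back down to Kenji: 2 + 3 = 5 links.

5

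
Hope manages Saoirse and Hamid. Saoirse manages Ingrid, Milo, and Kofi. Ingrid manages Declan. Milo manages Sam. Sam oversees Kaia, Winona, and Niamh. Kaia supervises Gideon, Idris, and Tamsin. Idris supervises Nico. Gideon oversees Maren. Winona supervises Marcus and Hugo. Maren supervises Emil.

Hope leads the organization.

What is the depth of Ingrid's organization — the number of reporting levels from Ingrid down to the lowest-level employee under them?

1

The longest chain under Ingrid runs Ingrid → Declan, which is 1 level below Ingrid.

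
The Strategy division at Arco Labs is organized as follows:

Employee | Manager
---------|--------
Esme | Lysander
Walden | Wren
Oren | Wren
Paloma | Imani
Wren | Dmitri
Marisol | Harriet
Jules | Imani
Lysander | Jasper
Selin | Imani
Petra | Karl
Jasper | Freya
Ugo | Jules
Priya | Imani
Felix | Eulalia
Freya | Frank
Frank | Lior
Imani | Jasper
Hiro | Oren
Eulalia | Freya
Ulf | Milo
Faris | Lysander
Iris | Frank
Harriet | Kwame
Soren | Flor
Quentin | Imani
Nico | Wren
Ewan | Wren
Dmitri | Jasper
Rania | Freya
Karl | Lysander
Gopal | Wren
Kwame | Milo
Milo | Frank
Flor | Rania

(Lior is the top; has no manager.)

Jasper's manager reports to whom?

Frank

Jasper reports to Freya, and Freya reports to Frank. So Jasper's skip-level manager is Frank.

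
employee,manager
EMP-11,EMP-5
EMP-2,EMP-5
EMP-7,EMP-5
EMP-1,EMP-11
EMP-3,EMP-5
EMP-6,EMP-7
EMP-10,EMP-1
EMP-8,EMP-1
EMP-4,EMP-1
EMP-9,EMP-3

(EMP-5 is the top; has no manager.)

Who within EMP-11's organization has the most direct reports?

EMP-1

Direct-report counts within EMP-11's organization: EMP-11 has 1; EMP-1 has 3. The largest is 3, held by EMP-1.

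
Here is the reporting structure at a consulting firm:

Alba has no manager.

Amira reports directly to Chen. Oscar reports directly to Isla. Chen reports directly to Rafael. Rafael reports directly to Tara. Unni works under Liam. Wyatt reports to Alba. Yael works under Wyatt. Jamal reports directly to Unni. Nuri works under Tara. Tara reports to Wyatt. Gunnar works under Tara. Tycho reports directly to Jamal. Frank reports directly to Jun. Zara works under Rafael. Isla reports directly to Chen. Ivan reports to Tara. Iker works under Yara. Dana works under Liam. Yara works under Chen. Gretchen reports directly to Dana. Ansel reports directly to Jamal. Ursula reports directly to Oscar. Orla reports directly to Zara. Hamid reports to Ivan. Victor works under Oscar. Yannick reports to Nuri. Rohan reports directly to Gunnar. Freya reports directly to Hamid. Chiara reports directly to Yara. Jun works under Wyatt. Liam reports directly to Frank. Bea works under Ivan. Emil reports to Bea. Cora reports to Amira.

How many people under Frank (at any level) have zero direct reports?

The people in Frank's organization with no one reporting to them are Gretchen, Tycho, Ansel. That is 3.

3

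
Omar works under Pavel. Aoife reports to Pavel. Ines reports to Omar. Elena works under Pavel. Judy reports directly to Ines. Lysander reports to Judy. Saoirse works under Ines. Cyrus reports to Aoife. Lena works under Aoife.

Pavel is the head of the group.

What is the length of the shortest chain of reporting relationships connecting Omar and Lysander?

3

Lysander is in Omar's organization: the chain from Lysander up to Omar is Lysander → Judy → Ines → Omar, which is 3 links.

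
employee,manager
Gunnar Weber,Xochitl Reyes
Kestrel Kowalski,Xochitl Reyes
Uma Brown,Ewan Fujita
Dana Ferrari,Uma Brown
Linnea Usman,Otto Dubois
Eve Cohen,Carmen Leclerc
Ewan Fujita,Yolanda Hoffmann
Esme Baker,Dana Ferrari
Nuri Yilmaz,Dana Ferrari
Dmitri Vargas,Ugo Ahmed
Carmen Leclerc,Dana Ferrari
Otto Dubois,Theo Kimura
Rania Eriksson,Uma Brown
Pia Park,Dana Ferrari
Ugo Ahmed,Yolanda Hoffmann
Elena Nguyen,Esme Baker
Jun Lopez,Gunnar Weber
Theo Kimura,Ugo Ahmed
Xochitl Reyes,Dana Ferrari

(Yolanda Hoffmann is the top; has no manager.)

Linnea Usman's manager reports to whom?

Theo Kimura

Linnea Usman reports to Otto Dubois, and Otto Dubois reports to Theo Kimura. So Linnea Usman's skip-level manager is Theo Kimura.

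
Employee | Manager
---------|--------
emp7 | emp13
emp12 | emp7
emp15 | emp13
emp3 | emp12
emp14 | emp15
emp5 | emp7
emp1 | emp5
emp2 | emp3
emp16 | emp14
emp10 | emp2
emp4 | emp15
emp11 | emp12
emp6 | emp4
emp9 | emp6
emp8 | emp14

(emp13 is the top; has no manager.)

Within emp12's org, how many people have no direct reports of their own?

The people in emp12's organization with no one reporting to them are emp11, emp10. That is 2.

2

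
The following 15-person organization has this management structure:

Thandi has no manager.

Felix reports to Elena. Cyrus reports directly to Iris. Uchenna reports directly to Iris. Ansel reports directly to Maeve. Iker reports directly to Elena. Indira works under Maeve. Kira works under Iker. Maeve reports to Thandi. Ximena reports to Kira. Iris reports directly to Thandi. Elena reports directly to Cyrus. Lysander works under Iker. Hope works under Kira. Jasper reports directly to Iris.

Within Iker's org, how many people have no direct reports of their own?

3

The people in Iker's organization with no one reporting to them are Lysander, Hope, Ximena. That is 3.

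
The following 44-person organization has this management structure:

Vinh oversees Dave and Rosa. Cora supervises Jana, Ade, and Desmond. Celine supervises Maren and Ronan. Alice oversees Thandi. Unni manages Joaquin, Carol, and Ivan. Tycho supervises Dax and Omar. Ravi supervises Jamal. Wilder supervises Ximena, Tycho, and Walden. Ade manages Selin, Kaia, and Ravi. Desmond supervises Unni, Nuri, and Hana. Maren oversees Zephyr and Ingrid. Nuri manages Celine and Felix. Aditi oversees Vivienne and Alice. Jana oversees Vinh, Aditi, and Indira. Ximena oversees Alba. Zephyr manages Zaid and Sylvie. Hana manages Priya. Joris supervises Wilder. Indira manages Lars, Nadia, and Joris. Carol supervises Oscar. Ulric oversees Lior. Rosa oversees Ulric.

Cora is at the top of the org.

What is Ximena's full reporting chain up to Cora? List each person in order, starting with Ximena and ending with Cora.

Ximena reports to Wilder. Wilder reports to Joris. Joris reports to Indira. Indira reports to Jana. Jana reports to Cora. Cora is at the top.

Ximena -> Wilder -> Joris -> Indira -> Jana -> Cora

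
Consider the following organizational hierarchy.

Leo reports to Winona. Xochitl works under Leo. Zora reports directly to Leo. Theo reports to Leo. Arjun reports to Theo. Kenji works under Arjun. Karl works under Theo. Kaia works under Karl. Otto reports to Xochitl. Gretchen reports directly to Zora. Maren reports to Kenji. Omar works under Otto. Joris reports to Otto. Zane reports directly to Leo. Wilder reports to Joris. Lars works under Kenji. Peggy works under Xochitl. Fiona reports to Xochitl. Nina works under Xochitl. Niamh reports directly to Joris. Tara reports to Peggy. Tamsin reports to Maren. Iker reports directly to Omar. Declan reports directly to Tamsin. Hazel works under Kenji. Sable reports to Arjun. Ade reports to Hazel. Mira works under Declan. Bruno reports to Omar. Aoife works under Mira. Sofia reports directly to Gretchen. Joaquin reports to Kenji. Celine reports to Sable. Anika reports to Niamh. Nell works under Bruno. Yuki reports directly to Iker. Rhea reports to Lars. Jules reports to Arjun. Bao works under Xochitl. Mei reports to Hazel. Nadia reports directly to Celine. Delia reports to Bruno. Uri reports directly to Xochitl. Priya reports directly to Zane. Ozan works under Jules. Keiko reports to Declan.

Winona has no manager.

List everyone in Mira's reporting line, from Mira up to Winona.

Mira reports to Declan. Declan reports to Tamsin. Tamsin reports to Maren. Maren reports to Kenji. Kenji reports to Arjun. Arjun reports to Theo. Theo reports to Leo. Leo reports to Winona. Winona is at the top.

Mira -> Declan -> Tamsin -> Maren -> Kenji -> Arjun -> Theo -> Leo -> Winona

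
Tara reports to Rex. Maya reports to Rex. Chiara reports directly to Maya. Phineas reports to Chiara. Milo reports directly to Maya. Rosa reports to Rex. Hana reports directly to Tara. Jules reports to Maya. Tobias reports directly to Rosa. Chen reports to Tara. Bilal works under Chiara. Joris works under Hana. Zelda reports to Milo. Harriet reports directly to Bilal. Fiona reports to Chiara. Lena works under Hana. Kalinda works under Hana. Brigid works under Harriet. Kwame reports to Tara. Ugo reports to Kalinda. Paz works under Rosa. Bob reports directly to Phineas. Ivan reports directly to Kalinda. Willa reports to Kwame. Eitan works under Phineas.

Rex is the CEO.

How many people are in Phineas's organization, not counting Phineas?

Phineas directly manages Bob, Eitan. Bob has no reports. Eitan has no reports. So Phineas's organization is 2 direct reports plus everyone under them: 1 + 1 = 2.

2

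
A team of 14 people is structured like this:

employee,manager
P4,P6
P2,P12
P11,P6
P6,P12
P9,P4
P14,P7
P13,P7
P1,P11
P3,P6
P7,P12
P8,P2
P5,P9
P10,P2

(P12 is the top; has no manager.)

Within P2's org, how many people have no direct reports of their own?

2

The people in P2's organization with no one reporting to them are P8, P10. That is 2.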